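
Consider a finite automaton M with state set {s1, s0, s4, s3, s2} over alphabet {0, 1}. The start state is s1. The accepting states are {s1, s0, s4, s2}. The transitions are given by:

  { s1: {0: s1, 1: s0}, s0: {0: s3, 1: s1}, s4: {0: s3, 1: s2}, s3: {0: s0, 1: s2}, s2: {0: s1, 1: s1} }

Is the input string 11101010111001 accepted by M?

Yes

start at s1
read '1': s1 → s0
read '1': s0 → s1
read '1': s1 → s0
read '0': s0 → s3
read '1': s3 → s2
read '0': s2 → s1
read '1': s1 → s0
read '0': s0 → s3
read '1': s3 → s2
read '1': s2 → s1
read '1': s1 → s0
read '0': s0 → s3
read '0': s3 → s0
read '1': s0 → s1
End state s1 is accepting.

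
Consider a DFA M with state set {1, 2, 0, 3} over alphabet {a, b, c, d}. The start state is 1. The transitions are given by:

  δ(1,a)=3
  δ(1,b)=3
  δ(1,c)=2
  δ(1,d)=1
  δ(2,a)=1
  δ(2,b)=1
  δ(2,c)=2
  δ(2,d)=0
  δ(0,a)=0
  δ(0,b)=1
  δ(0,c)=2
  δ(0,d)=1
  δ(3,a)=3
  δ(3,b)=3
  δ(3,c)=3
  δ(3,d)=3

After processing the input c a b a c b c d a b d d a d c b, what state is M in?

3

start at 1
read 'c': 1 → 2
read 'a': 2 → 1
read 'b': 1 → 3
read 'a': 3 → 3
read 'c': 3 → 3
read 'b': 3 → 3
read 'c': 3 → 3
read 'd': 3 → 3
read 'a': 3 → 3
read 'b': 3 → 3
read 'd': 3 → 3
read 'd': 3 → 3
read 'a': 3 → 3
read 'd': 3 → 3
read 'c': 3 → 3
read 'b': 3 → 3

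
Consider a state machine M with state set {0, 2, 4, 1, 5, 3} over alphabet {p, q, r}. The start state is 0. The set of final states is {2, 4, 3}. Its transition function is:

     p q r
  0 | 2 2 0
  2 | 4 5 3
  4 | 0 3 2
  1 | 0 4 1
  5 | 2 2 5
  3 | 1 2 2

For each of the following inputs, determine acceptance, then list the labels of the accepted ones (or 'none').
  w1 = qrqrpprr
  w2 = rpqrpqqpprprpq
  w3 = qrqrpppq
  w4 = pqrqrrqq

w2, w4

w1: Trace: 0 -q-> 2 -r-> 3 -q-> 2 -r-> 3 -p-> 1 -p-> 0 -r-> 0 -r-> 0  → end 0, rejected
w2: Trace: 0 -r-> 0 -p-> 2 -q-> 5 -r-> 5 -p-> 2 -q-> 5 -q-> 2 -p-> 4 -p-> 0 -r-> 0 -p-> 2 -r-> 3 -p-> 1 -q-> 4  → end 4, accepted
w3: Trace: 0 -q-> 2 -r-> 3 -q-> 2 -r-> 3 -p-> 1 -p-> 0 -p-> 2 -q-> 5  → end 5, rejected
w4: Trace: 0 -p-> 2 -q-> 5 -r-> 5 -q-> 2 -r-> 3 -r-> 2 -q-> 5 -q-> 2  → end 2, accepted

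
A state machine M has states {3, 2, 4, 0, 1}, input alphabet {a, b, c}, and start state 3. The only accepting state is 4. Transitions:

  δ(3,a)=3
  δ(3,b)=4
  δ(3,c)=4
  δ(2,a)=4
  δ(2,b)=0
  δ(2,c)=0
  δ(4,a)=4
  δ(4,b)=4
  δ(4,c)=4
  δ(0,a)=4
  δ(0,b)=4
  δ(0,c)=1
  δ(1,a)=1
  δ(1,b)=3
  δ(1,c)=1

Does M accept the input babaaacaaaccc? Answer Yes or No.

Yes

Trace: 3 -b-> 4 -a-> 4 -b-> 4 -a-> 4 -a-> 4 -a-> 4 -c-> 4 -a-> 4 -a-> 4 -a-> 4 -c-> 4 -c-> 4 -c-> 4
End state 4 is accepting.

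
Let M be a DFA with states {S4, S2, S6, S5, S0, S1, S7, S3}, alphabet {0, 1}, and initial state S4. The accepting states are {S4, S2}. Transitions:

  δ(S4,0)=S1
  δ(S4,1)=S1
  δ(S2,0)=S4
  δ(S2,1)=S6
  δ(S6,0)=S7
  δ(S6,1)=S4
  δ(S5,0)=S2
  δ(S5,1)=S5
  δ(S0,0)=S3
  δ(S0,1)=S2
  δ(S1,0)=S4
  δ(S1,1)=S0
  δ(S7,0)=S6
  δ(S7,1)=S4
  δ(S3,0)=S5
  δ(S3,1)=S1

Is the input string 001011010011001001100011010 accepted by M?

Yes

start at S4
read '0': S4 → S1
read '0': S1 → S4
read '1': S4 → S1
read '0': S1 → S4
read '1': S4 → S1
read '1': S1 → S0
read '0': S0 → S3
read '1': S3 → S1
read '0': S1 → S4
read '0': S4 → S1
read '1': S1 → S0
read '1': S0 → S2
read '0': S2 → S4
read '0': S4 → S1
read '1': S1 → S0
read '0': S0 → S3
read '0': S3 → S5
read '1': S5 → S5
read '1': S5 → S5
read '0': S5 → S2
read '0': S2 → S4
read '0': S4 → S1
read '1': S1 → S0
read '1': S0 → S2
read '0': S2 → S4
read '1': S4 → S1
read '0': S1 → S4
End state S4 is accepting.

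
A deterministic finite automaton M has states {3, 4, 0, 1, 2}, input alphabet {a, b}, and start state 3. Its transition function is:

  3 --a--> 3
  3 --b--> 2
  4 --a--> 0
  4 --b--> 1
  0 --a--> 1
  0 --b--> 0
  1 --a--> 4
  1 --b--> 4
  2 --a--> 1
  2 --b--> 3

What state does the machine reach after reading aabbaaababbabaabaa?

Trace: 3 -a-> 3 -a-> 3 -b-> 2 -b-> 3 -a-> 3 -a-> 3 -a-> 3 -b-> 2 -a-> 1 -b-> 4 -b-> 1 -a-> 4 -b-> 1 -a-> 4 -a-> 0 -b-> 0 -a-> 1 -a-> 4

4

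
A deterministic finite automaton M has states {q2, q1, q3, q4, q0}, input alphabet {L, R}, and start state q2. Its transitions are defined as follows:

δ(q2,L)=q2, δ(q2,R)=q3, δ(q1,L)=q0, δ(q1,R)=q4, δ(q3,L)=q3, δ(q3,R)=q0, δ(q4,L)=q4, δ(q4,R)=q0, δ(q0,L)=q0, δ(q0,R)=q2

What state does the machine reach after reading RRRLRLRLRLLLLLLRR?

q0

Trace: q2 -R-> q3 -R-> q0 -R-> q2 -L-> q2 -R-> q3 -L-> q3 -R-> q0 -L-> q0 -R-> q2 -L-> q2 -L-> q2 -L-> q2 -L-> q2 -L-> q2 -L-> q2 -R-> q3 -R-> q0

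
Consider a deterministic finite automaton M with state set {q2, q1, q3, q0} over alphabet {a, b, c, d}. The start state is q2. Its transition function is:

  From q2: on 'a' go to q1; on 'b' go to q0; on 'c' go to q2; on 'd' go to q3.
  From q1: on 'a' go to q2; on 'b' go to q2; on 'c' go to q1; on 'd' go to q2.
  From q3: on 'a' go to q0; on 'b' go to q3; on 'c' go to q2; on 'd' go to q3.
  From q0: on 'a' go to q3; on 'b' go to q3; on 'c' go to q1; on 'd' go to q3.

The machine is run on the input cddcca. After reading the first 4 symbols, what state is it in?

q2

Trace: q2 -c-> q2 -d-> q3 -d-> q3 -c-> q2
After 4 symbols: q2.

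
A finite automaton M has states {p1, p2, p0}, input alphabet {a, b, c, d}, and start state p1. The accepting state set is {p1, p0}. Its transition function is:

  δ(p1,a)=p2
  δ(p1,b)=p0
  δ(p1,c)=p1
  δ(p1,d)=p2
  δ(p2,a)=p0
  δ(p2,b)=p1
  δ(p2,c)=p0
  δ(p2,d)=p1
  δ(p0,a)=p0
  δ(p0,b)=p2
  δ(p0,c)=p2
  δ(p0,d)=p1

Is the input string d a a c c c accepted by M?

p1 → p2 → p0 → p0 → p2 → p0 → p2
End state p2 is not accepting.

No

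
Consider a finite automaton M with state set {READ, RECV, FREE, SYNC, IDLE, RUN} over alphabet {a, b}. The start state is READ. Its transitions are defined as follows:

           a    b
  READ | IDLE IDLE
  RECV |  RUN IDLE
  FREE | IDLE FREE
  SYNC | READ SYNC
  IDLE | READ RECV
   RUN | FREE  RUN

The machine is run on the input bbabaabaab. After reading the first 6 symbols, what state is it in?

IDLE

Trace: READ -b-> IDLE -b-> RECV -a-> RUN -b-> RUN -a-> FREE -a-> IDLE
After 6 symbols: IDLE.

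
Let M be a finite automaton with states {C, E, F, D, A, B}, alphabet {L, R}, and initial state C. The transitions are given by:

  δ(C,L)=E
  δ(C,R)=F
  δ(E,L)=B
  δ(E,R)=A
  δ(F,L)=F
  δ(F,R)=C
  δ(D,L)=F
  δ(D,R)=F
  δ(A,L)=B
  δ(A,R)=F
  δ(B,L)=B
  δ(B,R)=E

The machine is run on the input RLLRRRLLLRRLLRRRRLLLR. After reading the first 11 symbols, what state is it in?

start at C
read 'R': C → F
read 'L': F → F
read 'L': F → F
read 'R': F → C
read 'R': C → F
read 'R': F → C
read 'L': C → E
read 'L': E → B
read 'L': B → B
read 'R': B → E
read 'R': E → A
After 11 symbols: A.

A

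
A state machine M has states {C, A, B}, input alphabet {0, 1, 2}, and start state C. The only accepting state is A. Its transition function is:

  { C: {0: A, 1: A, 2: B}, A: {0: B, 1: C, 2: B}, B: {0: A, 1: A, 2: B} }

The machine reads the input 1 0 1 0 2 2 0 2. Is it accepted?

start at C
read '1': C → A
read '0': A → B
read '1': B → A
read '0': A → B
read '2': B → B
read '2': B → B
read '0': B → A
read '2': A → B
End state B is not accepting.

No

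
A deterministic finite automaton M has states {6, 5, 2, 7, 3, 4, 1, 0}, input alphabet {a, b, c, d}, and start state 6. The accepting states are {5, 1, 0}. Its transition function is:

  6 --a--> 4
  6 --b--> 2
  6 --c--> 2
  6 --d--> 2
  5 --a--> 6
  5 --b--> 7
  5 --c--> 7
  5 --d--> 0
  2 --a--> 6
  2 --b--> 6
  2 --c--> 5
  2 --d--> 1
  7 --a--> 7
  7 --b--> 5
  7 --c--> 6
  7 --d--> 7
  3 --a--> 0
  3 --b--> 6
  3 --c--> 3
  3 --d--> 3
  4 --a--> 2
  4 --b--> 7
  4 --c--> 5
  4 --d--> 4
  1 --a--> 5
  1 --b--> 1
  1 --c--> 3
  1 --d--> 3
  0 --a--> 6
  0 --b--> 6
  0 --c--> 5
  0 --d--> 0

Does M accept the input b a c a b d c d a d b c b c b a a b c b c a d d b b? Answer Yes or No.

start at 6
read 'b': 6 → 2
read 'a': 2 → 6
read 'c': 6 → 2
read 'a': 2 → 6
read 'b': 6 → 2
read 'd': 2 → 1
read 'c': 1 → 3
read 'd': 3 → 3
read 'a': 3 → 0
read 'd': 0 → 0
read 'b': 0 → 6
read 'c': 6 → 2
read 'b': 2 → 6
read 'c': 6 → 2
read 'b': 2 → 6
read 'a': 6 → 4
read 'a': 4 → 2
read 'b': 2 → 6
read 'c': 6 → 2
read 'b': 2 → 6
read 'c': 6 → 2
read 'a': 2 → 6
read 'd': 6 → 2
read 'd': 2 → 1
read 'b': 1 → 1
read 'b': 1 → 1
End state 1 is accepting.

Yes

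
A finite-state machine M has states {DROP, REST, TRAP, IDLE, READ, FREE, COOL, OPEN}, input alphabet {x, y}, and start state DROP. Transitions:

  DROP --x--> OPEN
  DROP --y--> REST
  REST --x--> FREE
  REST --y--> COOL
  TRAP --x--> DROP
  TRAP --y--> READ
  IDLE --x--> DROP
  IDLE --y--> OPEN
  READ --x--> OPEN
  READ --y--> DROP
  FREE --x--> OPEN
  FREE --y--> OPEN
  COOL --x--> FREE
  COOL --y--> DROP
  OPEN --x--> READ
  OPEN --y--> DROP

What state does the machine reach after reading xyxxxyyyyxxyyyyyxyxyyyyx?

start at DROP
read 'x': DROP → OPEN
read 'y': OPEN → DROP
read 'x': DROP → OPEN
read 'x': OPEN → READ
read 'x': READ → OPEN
read 'y': OPEN → DROP
read 'y': DROP → REST
read 'y': REST → COOL
read 'y': COOL → DROP
read 'x': DROP → OPEN
read 'x': OPEN → READ
read 'y': READ → DROP
read 'y': DROP → REST
read 'y': REST → COOL
read 'y': COOL → DROP
read 'y': DROP → REST
read 'x': REST → FREE
read 'y': FREE → OPEN
read 'x': OPEN → READ
read 'y': READ → DROP
read 'y': DROP → REST
read 'y': REST → COOL
read 'y': COOL → DROP
read 'x': DROP → OPEN

OPEN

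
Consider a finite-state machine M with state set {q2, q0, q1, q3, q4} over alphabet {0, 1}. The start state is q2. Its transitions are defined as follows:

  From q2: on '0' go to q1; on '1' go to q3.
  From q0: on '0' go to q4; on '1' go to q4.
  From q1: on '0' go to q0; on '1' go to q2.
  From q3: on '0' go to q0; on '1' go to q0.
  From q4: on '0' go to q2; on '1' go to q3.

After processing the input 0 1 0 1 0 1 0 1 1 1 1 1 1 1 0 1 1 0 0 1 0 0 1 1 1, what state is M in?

q4

q2 → q1 → q2 → q1 → q2 → q1 → q2 → q1 → q2 → q3 → q0 → q4 → q3 → q0 → q4 → q2 → q3 → q0 → q4 → q2 → q3 → q0 → q4 → q3 → q0 → q4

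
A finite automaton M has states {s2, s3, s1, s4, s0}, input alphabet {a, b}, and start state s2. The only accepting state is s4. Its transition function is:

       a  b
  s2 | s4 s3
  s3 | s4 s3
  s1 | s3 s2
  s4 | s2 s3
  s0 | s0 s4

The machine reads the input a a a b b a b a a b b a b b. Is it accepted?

start at s2
read 'a': s2 → s4
read 'a': s4 → s2
read 'a': s2 → s4
read 'b': s4 → s3
read 'b': s3 → s3
read 'a': s3 → s4
read 'b': s4 → s3
read 'a': s3 → s4
read 'a': s4 → s2
read 'b': s2 → s3
read 'b': s3 → s3
read 'a': s3 → s4
read 'b': s4 → s3
read 'b': s3 → s3
End state s3 is not accepting.

No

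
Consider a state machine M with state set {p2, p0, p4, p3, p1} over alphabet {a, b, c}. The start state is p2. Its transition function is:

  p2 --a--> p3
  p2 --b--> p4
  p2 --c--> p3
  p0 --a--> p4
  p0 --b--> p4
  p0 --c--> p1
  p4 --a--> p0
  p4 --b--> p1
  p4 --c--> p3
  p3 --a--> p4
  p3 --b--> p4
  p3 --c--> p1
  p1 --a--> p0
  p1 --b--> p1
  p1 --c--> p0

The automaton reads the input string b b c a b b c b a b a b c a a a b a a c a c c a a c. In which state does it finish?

start at p2
read 'b': p2 → p4
read 'b': p4 → p1
read 'c': p1 → p0
read 'a': p0 → p4
read 'b': p4 → p1
read 'b': p1 → p1
read 'c': p1 → p0
read 'b': p0 → p4
read 'a': p4 → p0
read 'b': p0 → p4
read 'a': p4 → p0
read 'b': p0 → p4
read 'c': p4 → p3
read 'a': p3 → p4
read 'a': p4 → p0
read 'a': p0 → p4
read 'b': p4 → p1
read 'a': p1 → p0
read 'a': p0 → p4
read 'c': p4 → p3
read 'a': p3 → p4
read 'c': p4 → p3
read 'c': p3 → p1
read 'a': p1 → p0
read 'a': p0 → p4
read 'c': p4 → p3

p3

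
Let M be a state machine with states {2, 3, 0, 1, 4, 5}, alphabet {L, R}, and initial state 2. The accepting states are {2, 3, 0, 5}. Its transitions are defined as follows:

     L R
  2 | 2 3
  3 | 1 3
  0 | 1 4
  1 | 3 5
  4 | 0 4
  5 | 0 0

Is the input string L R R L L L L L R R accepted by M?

Yes

2 → 2 → 3 → 3 → 1 → 3 → 1 → 3 → 1 → 5 → 0
End state 0 is accepting.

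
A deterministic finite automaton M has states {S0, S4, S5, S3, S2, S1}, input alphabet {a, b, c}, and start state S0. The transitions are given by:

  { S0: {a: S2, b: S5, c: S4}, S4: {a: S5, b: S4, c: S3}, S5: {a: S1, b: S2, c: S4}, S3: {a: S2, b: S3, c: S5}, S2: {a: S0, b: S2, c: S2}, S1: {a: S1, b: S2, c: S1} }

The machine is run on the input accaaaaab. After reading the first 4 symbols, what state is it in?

S0

Trace: S0 -a-> S2 -c-> S2 -c-> S2 -a-> S0
After 4 symbols: S0.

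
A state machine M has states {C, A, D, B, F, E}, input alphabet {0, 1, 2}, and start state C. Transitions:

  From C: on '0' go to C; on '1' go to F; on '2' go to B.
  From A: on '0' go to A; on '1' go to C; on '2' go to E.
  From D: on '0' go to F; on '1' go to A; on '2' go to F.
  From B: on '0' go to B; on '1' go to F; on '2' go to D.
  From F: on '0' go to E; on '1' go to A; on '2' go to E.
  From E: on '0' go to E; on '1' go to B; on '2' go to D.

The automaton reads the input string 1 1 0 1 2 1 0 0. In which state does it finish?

E

start at C
read '1': C → F
read '1': F → A
read '0': A → A
read '1': A → C
read '2': C → B
read '1': B → F
read '0': F → E
read '0': E → E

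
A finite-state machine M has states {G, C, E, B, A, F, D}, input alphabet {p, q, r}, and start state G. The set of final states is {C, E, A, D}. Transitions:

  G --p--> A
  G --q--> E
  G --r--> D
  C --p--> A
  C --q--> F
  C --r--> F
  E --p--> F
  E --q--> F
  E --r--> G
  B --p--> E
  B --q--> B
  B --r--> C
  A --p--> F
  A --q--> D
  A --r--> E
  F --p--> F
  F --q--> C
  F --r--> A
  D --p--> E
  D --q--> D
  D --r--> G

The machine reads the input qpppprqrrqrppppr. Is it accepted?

start at G
read 'q': G → E
read 'p': E → F
read 'p': F → F
read 'p': F → F
read 'p': F → F
read 'r': F → A
read 'q': A → D
read 'r': D → G
read 'r': G → D
read 'q': D → D
read 'r': D → G
read 'p': G → A
read 'p': A → F
read 'p': F → F
read 'p': F → F
read 'r': F → A
End state A is accepting.

Yes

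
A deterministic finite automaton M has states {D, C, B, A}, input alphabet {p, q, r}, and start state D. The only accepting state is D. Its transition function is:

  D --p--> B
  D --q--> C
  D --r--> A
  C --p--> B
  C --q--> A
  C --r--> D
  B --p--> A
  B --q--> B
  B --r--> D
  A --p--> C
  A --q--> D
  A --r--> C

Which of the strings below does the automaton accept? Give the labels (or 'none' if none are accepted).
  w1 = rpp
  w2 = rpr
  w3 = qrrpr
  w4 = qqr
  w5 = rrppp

w2, w3

w1: D → A → C → B  → end B, rejected
w2: D → A → C → D  → end D, accepted
w3: D → C → D → A → C → D  → end D, accepted
w4: D → C → A → C  → end C, rejected
w5: D → A → C → B → A → C  → end C, rejected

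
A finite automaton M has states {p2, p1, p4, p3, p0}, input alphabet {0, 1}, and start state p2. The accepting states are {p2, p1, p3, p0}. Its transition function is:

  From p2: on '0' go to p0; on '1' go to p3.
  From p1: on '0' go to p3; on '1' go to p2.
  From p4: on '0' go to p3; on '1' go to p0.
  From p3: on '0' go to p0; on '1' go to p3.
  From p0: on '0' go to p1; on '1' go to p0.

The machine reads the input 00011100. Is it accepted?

p2 → p0 → p1 → p3 → p3 → p3 → p3 → p0 → p1
End state p1 is accepting.

Yes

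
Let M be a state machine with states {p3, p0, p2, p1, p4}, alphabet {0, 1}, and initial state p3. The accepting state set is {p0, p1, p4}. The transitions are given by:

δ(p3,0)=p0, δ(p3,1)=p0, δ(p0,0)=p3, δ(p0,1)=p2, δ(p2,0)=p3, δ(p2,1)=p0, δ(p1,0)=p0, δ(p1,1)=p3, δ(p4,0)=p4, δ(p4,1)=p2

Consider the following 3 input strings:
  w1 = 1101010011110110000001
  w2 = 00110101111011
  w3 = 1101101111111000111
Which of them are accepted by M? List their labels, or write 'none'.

w1: Trace: p3 -1-> p0 -1-> p2 -0-> p3 -1-> p0 -0-> p3 -1-> p0 -0-> p3 -0-> p0 -1-> p2 -1-> p0 -1-> p2 -1-> p0 -0-> p3 -1-> p0 -1-> p2 -0-> p3 -0-> p0 -0-> p3 -0-> p0 -0-> p3 -0-> p0 -1-> p2  → end p2, rejected
w2: Trace: p3 -0-> p0 -0-> p3 -1-> p0 -1-> p2 -0-> p3 -1-> p0 -0-> p3 -1-> p0 -1-> p2 -1-> p0 -1-> p2 -0-> p3 -1-> p0 -1-> p2  → end p2, rejected
w3: Trace: p3 -1-> p0 -1-> p2 -0-> p3 -1-> p0 -1-> p2 -0-> p3 -1-> p0 -1-> p2 -1-> p0 -1-> p2 -1-> p0 -1-> p2 -1-> p0 -0-> p3 -0-> p0 -0-> p3 -1-> p0 -1-> p2 -1-> p0  → end p0, accepted

w3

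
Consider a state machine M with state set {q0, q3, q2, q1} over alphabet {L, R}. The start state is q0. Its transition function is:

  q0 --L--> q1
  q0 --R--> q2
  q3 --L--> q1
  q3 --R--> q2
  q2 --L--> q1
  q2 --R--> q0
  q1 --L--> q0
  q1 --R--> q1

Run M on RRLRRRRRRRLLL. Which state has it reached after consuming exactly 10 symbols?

q1

Trace: q0 -R-> q2 -R-> q0 -L-> q1 -R-> q1 -R-> q1 -R-> q1 -R-> q1 -R-> q1 -R-> q1 -R-> q1
After 10 symbols: q1.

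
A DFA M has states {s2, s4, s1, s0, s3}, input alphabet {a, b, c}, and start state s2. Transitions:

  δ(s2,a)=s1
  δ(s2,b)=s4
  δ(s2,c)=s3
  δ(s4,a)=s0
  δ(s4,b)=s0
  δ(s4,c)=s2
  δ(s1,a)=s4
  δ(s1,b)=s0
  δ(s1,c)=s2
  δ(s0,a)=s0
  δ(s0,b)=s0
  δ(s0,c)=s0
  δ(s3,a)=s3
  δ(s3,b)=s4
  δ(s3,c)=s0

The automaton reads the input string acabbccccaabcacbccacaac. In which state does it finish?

s0

s2 → s1 → s2 → s1 → s0 → s0 → s0 → s0 → s0 → s0 → s0 → s0 → s0 → s0 → s0 → s0 → s0 → s0 → s0 → s0 → s0 → s0 → s0 → s0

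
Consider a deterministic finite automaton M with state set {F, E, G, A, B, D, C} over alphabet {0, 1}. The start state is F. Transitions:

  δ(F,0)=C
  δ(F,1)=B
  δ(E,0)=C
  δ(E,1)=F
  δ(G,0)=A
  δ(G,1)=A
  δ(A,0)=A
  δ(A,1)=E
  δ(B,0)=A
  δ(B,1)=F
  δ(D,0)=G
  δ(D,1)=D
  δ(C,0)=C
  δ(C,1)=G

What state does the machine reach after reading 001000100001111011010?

C

start at F
read '0': F → C
read '0': C → C
read '1': C → G
read '0': G → A
read '0': A → A
read '0': A → A
read '1': A → E
read '0': E → C
read '0': C → C
read '0': C → C
read '0': C → C
read '1': C → G
read '1': G → A
read '1': A → E
read '1': E → F
read '0': F → C
read '1': C → G
read '1': G → A
read '0': A → A
read '1': A → E
read '0': E → C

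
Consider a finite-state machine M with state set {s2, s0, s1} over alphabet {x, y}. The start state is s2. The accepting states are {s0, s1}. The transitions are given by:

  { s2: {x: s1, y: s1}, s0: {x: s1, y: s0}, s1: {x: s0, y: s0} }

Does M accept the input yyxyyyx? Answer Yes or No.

Trace: s2 -y-> s1 -y-> s0 -x-> s1 -y-> s0 -y-> s0 -y-> s0 -x-> s1
End state s1 is accepting.

Yes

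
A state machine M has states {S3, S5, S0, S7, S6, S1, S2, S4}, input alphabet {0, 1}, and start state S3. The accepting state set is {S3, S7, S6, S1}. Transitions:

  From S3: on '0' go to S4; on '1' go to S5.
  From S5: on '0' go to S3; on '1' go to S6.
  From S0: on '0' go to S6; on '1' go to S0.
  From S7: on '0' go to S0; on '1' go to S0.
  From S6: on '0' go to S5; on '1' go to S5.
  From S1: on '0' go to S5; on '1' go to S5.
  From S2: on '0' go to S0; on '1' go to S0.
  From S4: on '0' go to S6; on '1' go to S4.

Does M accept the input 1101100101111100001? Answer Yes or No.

Yes

Trace: S3 -1-> S5 -1-> S6 -0-> S5 -1-> S6 -1-> S5 -0-> S3 -0-> S4 -1-> S4 -0-> S6 -1-> S5 -1-> S6 -1-> S5 -1-> S6 -1-> S5 -0-> S3 -0-> S4 -0-> S6 -0-> S5 -1-> S6
End state S6 is accepting.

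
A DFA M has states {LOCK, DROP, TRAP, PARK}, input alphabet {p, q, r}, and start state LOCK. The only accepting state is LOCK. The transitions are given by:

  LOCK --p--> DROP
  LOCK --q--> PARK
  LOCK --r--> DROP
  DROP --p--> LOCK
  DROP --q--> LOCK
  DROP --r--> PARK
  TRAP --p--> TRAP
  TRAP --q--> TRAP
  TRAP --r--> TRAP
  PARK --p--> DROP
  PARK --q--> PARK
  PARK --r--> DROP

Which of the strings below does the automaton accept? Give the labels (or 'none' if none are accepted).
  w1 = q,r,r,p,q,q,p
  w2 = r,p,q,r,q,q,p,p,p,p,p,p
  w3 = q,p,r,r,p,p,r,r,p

w2, w3

w1: LOCK → PARK → DROP → PARK → DROP → LOCK → PARK → DROP  → end DROP, rejected
w2: LOCK → DROP → LOCK → PARK → DROP → LOCK → PARK → DROP → LOCK → DROP → LOCK → DROP → LOCK  → end LOCK, accepted
w3: LOCK → PARK → DROP → PARK → DROP → LOCK → DROP → PARK → DROP → LOCK  → end LOCK, accepted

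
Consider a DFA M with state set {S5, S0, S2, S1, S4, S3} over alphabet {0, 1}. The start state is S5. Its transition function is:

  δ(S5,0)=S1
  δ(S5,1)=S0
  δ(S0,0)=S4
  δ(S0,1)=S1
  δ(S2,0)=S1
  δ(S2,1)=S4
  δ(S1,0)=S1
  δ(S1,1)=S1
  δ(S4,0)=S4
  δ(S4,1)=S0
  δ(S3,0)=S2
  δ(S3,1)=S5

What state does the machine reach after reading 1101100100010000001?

S1

Trace: S5 -1-> S0 -1-> S1 -0-> S1 -1-> S1 -1-> S1 -0-> S1 -0-> S1 -1-> S1 -0-> S1 -0-> S1 -0-> S1 -1-> S1 -0-> S1 -0-> S1 -0-> S1 -0-> S1 -0-> S1 -0-> S1 -1-> S1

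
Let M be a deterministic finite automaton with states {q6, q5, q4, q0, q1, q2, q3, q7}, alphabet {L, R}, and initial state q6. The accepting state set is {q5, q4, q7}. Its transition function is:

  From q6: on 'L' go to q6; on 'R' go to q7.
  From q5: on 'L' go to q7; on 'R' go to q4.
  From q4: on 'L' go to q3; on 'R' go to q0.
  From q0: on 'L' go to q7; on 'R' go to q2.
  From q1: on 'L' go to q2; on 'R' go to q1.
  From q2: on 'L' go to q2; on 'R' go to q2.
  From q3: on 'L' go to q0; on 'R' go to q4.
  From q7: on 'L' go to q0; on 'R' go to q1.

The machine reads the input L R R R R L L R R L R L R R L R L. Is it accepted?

No

start at q6
read 'L': q6 → q6
read 'R': q6 → q7
read 'R': q7 → q1
read 'R': q1 → q1
read 'R': q1 → q1
read 'L': q1 → q2
read 'L': q2 → q2
read 'R': q2 → q2
read 'R': q2 → q2
read 'L': q2 → q2
read 'R': q2 → q2
read 'L': q2 → q2
read 'R': q2 → q2
read 'R': q2 → q2
read 'L': q2 → q2
read 'R': q2 → q2
read 'L': q2 → q2
End state q2 is not accepting.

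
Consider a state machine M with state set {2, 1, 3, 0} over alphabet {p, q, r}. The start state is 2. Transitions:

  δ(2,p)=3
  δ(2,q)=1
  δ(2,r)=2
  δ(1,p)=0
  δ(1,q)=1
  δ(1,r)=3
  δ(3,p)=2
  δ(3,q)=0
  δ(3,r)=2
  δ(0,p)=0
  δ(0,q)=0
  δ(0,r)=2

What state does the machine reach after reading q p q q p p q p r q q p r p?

Trace: 2 -q-> 1 -p-> 0 -q-> 0 -q-> 0 -p-> 0 -p-> 0 -q-> 0 -p-> 0 -r-> 2 -q-> 1 -q-> 1 -p-> 0 -r-> 2 -p-> 3

3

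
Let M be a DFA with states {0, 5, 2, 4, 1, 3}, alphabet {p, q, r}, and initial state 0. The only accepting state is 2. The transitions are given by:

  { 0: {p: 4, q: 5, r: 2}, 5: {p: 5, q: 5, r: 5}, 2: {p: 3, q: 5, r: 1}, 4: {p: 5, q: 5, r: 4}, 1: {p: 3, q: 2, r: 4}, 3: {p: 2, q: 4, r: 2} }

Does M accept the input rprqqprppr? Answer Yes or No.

start at 0
read 'r': 0 → 2
read 'p': 2 → 3
read 'r': 3 → 2
read 'q': 2 → 5
read 'q': 5 → 5
read 'p': 5 → 5
read 'r': 5 → 5
read 'p': 5 → 5
read 'p': 5 → 5
read 'r': 5 → 5
End state 5 is not accepting.

No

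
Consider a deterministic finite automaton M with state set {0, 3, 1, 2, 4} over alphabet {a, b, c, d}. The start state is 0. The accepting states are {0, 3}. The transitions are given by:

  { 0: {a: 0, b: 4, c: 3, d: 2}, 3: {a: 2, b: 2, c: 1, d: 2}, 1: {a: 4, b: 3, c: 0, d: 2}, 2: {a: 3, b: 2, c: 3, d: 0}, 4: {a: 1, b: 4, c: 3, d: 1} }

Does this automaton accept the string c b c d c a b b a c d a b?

No

0 → 3 → 2 → 3 → 2 → 3 → 2 → 2 → 2 → 3 → 1 → 2 → 3 → 2
End state 2 is not accepting.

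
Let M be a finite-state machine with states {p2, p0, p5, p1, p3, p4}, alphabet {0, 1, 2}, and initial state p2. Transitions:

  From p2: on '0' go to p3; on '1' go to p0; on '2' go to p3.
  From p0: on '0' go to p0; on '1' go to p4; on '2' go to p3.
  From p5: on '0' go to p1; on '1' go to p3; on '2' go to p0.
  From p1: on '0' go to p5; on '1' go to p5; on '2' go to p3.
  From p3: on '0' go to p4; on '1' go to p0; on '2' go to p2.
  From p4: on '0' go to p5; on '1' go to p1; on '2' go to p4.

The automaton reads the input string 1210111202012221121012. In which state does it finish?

p2

p2 → p0 → p3 → p0 → p0 → p4 → p1 → p5 → p0 → p0 → p3 → p4 → p1 → p3 → p2 → p3 → p0 → p4 → p4 → p1 → p5 → p3 → p2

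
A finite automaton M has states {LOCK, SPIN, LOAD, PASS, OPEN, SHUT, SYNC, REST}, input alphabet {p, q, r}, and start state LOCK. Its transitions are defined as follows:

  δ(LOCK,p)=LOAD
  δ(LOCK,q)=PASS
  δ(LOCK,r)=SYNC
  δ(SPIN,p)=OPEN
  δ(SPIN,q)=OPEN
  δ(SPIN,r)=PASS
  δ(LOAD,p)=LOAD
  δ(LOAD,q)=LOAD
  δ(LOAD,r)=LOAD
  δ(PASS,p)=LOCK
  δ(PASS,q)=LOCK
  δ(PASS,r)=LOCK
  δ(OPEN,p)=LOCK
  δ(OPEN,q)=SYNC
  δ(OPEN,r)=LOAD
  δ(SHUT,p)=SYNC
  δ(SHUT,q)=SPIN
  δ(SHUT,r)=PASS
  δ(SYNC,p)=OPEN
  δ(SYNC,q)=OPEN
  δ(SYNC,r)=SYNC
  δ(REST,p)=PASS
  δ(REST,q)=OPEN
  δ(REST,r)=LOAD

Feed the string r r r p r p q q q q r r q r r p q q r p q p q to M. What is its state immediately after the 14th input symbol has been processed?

LOAD

Trace: LOCK -r-> SYNC -r-> SYNC -r-> SYNC -p-> OPEN -r-> LOAD -p-> LOAD -q-> LOAD -q-> LOAD -q-> LOAD -q-> LOAD -r-> LOAD -r-> LOAD -q-> LOAD -r-> LOAD
After 14 symbols: LOAD.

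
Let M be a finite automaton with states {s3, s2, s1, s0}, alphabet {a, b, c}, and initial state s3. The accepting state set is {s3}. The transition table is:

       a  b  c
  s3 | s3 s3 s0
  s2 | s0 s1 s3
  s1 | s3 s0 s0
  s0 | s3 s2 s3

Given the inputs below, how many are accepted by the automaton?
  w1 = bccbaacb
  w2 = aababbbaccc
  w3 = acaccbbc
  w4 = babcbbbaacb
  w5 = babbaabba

1

w1: s3 → s3 → s0 → s3 → s3 → s3 → s3 → s0 → s2  → end s2, rejected
w2: s3 → s3 → s3 → s3 → s3 → s3 → s3 → s3 → s3 → s0 → s3 → s0  → end s0, rejected
w3: s3 → s3 → s0 → s3 → s0 → s3 → s3 → s3 → s0  → end s0, rejected
w4: s3 → s3 → s3 → s3 → s0 → s2 → s1 → s0 → s3 → s3 → s0 → s2  → end s2, rejected
w5: s3 → s3 → s3 → s3 → s3 → s3 → s3 → s3 → s3 → s3  → end s3, accepted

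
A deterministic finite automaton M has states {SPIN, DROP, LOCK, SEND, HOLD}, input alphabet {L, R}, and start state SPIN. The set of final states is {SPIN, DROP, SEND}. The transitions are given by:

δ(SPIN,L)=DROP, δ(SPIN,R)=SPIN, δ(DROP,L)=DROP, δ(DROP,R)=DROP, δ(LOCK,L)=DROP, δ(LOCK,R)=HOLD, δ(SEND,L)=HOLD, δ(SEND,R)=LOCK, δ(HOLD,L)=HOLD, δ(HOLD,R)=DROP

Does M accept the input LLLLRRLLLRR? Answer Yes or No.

SPIN → DROP → DROP → DROP → DROP → DROP → DROP → DROP → DROP → DROP → DROP → DROP
End state DROP is accepting.

Yes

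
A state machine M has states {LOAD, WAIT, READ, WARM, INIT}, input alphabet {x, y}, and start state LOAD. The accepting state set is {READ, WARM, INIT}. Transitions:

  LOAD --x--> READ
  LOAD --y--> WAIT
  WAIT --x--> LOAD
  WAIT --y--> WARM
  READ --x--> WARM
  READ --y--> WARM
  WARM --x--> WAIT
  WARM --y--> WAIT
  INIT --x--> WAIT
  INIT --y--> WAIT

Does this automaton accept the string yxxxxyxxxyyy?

start at LOAD
read 'y': LOAD → WAIT
read 'x': WAIT → LOAD
read 'x': LOAD → READ
read 'x': READ → WARM
read 'x': WARM → WAIT
read 'y': WAIT → WARM
read 'x': WARM → WAIT
read 'x': WAIT → LOAD
read 'x': LOAD → READ
read 'y': READ → WARM
read 'y': WARM → WAIT
read 'y': WAIT → WARM
End state WARM is accepting.

Yes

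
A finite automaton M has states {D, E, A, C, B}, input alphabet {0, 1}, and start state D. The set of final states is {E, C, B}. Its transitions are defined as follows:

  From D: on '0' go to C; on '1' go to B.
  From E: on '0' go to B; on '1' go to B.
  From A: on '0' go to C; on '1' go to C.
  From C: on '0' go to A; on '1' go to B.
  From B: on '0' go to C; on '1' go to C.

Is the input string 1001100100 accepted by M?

Yes

start at D
read '1': D → B
read '0': B → C
read '0': C → A
read '1': A → C
read '1': C → B
read '0': B → C
read '0': C → A
read '1': A → C
read '0': C → A
read '0': A → C
End state C is accepting.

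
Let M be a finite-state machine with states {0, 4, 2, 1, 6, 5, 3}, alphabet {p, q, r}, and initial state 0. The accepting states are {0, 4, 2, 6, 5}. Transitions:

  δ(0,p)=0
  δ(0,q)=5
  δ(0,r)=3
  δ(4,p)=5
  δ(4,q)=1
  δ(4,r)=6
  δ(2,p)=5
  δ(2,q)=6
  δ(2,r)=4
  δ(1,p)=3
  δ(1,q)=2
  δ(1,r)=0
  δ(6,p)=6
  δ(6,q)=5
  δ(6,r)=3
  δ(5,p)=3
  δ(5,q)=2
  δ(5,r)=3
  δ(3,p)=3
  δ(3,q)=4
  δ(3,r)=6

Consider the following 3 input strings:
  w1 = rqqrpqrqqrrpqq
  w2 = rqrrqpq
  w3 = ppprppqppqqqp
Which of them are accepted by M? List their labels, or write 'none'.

w1:
  start at 0
  read 'r': 0 → 3
  read 'q': 3 → 4
  read 'q': 4 → 1
  read 'r': 1 → 0
  read 'p': 0 → 0
  read 'q': 0 → 5
  read 'r': 5 → 3
  read 'q': 3 → 4
  read 'q': 4 → 1
  read 'r': 1 → 0
  read 'r': 0 → 3
  read 'p': 3 → 3
  read 'q': 3 → 4
  read 'q': 4 → 1
  end 1, rejected
w2:
  start at 0
  read 'r': 0 → 3
  read 'q': 3 → 4
  read 'r': 4 → 6
  read 'r': 6 → 3
  read 'q': 3 → 4
  read 'p': 4 → 5
  read 'q': 5 → 2
  end 2, accepted
w3:
  start at 0
  read 'p': 0 → 0
  read 'p': 0 → 0
  read 'p': 0 → 0
  read 'r': 0 → 3
  read 'p': 3 → 3
  read 'p': 3 → 3
  read 'q': 3 → 4
  read 'p': 4 → 5
  read 'p': 5 → 3
  read 'q': 3 → 4
  read 'q': 4 → 1
  read 'q': 1 → 2
  read 'p': 2 → 5
  end 5, accepted

w2, w3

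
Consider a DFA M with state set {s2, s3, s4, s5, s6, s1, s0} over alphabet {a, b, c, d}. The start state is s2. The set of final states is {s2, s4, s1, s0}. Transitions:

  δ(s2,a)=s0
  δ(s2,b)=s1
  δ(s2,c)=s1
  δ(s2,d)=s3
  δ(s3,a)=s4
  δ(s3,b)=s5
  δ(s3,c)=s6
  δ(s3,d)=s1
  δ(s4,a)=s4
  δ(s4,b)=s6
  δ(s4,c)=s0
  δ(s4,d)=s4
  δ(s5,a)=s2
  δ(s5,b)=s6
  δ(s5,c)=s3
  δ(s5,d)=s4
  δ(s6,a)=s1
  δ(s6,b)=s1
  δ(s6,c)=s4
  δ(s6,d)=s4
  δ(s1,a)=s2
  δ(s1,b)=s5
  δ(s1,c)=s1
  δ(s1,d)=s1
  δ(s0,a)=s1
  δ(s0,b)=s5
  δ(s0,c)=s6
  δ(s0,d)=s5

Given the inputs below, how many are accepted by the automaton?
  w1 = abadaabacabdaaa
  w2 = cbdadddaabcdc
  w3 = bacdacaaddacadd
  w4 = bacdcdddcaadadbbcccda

w1:
  start at s2
  read 'a': s2 → s0
  read 'b': s0 → s5
  read 'a': s5 → s2
  read 'd': s2 → s3
  read 'a': s3 → s4
  read 'a': s4 → s4
  read 'b': s4 → s6
  read 'a': s6 → s1
  read 'c': s1 → s1
  read 'a': s1 → s2
  read 'b': s2 → s1
  read 'd': s1 → s1
  read 'a': s1 → s2
  read 'a': s2 → s0
  read 'a': s0 → s1
  end s1, accepted
w2:
  start at s2
  read 'c': s2 → s1
  read 'b': s1 → s5
  read 'd': s5 → s4
  read 'a': s4 → s4
  read 'd': s4 → s4
  read 'd': s4 → s4
  read 'd': s4 → s4
  read 'a': s4 → s4
  read 'a': s4 → s4
  read 'b': s4 → s6
  read 'c': s6 → s4
  read 'd': s4 → s4
  read 'c': s4 → s0
  end s0, accepted
w3:
  start at s2
  read 'b': s2 → s1
  read 'a': s1 → s2
  read 'c': s2 → s1
  read 'd': s1 → s1
  read 'a': s1 → s2
  read 'c': s2 → s1
  read 'a': s1 → s2
  read 'a': s2 → s0
  read 'd': s0 → s5
  read 'd': s5 → s4
  read 'a': s4 → s4
  read 'c': s4 → s0
  read 'a': s0 → s1
  read 'd': s1 → s1
  read 'd': s1 → s1
  end s1, accepted
w4:
  start at s2
  read 'b': s2 → s1
  read 'a': s1 → s2
  read 'c': s2 → s1
  read 'd': s1 → s1
  read 'c': s1 → s1
  read 'd': s1 → s1
  read 'd': s1 → s1
  read 'd': s1 → s1
  read 'c': s1 → s1
  read 'a': s1 → s2
  read 'a': s2 → s0
  read 'd': s0 → s5
  read 'a': s5 → s2
  read 'd': s2 → s3
  read 'b': s3 → s5
  read 'b': s5 → s6
  read 'c': s6 → s4
  read 'c': s4 → s0
  read 'c': s0 → s6
  read 'd': s6 → s4
  read 'a': s4 → s4
  end s4, accepted

4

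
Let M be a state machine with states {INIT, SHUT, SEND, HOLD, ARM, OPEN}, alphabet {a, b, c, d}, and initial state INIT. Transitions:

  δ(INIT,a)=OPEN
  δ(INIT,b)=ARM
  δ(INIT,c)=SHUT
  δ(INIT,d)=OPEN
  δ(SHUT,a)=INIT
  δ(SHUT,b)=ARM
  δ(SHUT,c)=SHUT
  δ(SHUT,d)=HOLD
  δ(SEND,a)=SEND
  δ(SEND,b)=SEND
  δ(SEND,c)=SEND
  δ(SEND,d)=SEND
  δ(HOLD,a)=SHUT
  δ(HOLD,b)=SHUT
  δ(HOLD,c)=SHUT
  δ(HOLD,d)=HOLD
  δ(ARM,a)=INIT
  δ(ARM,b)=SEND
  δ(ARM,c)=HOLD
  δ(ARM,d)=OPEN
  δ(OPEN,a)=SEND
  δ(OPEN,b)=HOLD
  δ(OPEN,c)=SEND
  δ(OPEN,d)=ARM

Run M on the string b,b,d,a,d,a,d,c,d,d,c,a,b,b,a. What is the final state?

Trace: INIT -b-> ARM -b-> SEND -d-> SEND -a-> SEND -d-> SEND -a-> SEND -d-> SEND -c-> SEND -d-> SEND -d-> SEND -c-> SEND -a-> SEND -b-> SEND -b-> SEND -a-> SEND

SEND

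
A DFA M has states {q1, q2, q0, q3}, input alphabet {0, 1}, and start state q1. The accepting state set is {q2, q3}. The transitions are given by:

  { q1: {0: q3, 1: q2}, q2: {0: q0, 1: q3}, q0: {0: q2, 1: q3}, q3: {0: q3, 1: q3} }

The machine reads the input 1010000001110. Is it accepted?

Trace: q1 -1-> q2 -0-> q0 -1-> q3 -0-> q3 -0-> q3 -0-> q3 -0-> q3 -0-> q3 -0-> q3 -1-> q3 -1-> q3 -1-> q3 -0-> q3
End state q3 is accepting.

Yes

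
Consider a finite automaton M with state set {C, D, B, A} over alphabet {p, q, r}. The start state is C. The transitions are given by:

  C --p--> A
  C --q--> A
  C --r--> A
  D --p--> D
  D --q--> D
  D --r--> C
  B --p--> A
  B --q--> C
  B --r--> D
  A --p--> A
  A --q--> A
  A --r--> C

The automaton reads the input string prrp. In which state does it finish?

A

C → A → C → A → A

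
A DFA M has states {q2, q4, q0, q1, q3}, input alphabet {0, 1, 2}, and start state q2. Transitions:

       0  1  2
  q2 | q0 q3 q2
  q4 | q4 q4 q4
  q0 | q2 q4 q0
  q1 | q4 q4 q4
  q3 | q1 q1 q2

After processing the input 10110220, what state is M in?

q2 → q3 → q1 → q4 → q4 → q4 → q4 → q4 → q4

q4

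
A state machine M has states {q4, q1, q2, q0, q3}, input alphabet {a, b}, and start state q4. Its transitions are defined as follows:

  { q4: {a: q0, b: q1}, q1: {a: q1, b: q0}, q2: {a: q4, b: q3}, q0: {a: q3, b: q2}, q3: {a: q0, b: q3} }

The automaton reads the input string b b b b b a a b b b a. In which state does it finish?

start at q4
read 'b': q4 → q1
read 'b': q1 → q0
read 'b': q0 → q2
read 'b': q2 → q3
read 'b': q3 → q3
read 'a': q3 → q0
read 'a': q0 → q3
read 'b': q3 → q3
read 'b': q3 → q3
read 'b': q3 → q3
read 'a': q3 → q0

q0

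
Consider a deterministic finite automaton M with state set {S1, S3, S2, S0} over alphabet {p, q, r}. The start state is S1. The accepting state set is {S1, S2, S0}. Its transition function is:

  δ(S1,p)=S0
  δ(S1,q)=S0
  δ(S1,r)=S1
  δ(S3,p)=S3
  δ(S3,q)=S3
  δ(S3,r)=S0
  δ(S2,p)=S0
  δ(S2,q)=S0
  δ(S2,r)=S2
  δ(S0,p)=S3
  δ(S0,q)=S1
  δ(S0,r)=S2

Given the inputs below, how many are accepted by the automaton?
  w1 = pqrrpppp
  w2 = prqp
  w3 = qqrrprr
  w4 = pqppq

w1: S1 → S0 → S1 → S1 → S1 → S0 → S3 → S3 → S3  → end S3, rejected
w2: S1 → S0 → S2 → S0 → S3  → end S3, rejected
w3: S1 → S0 → S1 → S1 → S1 → S0 → S2 → S2  → end S2, accepted
w4: S1 → S0 → S1 → S0 → S3 → S3  → end S3, rejected

1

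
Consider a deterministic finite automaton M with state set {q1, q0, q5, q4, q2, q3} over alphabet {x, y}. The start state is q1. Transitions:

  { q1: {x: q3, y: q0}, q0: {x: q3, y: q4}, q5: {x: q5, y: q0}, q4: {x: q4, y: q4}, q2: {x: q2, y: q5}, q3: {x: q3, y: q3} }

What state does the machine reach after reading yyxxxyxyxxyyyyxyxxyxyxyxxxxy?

Trace: q1 -y-> q0 -y-> q4 -x-> q4 -x-> q4 -x-> q4 -y-> q4 -x-> q4 -y-> q4 -x-> q4 -x-> q4 -y-> q4 -y-> q4 -y-> q4 -y-> q4 -x-> q4 -y-> q4 -x-> q4 -x-> q4 -y-> q4 -x-> q4 -y-> q4 -x-> q4 -y-> q4 -x-> q4 -x-> q4 -x-> q4 -x-> q4 -y-> q4

q4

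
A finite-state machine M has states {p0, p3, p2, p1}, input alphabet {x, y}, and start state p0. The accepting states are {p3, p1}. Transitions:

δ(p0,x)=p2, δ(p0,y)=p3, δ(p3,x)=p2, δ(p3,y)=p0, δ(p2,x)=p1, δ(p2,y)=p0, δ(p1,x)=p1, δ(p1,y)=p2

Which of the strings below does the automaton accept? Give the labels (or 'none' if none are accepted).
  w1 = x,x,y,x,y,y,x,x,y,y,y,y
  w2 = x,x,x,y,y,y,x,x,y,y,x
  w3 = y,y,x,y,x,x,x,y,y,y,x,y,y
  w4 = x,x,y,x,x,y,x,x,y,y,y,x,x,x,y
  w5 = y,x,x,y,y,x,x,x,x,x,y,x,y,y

w3

w1: p0 → p2 → p1 → p2 → p1 → p2 → p0 → p2 → p1 → p2 → p0 → p3 → p0  → end p0, rejected
w2: p0 → p2 → p1 → p1 → p2 → p0 → p3 → p2 → p1 → p2 → p0 → p2  → end p2, rejected
w3: p0 → p3 → p0 → p2 → p0 → p2 → p1 → p1 → p2 → p0 → p3 → p2 → p0 → p3  → end p3, accepted
w4: p0 → p2 → p1 → p2 → p1 → p1 → p2 → p1 → p1 → p2 → p0 → p3 → p2 → p1 → p1 → p2  → end p2, rejected
w5: p0 → p3 → p2 → p1 → p2 → p0 → p2 → p1 → p1 → p1 → p1 → p2 → p1 → p2 → p0  → end p0, rejected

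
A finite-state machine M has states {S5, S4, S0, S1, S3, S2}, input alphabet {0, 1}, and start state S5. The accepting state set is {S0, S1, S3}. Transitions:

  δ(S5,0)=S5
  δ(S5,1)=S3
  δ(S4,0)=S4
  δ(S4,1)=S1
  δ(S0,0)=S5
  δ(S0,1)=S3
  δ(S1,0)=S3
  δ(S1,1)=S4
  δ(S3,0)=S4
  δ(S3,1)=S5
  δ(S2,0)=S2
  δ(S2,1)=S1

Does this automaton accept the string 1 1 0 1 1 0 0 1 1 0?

start at S5
read '1': S5 → S3
read '1': S3 → S5
read '0': S5 → S5
read '1': S5 → S3
read '1': S3 → S5
read '0': S5 → S5
read '0': S5 → S5
read '1': S5 → S3
read '1': S3 → S5
read '0': S5 → S5
End state S5 is not accepting.

No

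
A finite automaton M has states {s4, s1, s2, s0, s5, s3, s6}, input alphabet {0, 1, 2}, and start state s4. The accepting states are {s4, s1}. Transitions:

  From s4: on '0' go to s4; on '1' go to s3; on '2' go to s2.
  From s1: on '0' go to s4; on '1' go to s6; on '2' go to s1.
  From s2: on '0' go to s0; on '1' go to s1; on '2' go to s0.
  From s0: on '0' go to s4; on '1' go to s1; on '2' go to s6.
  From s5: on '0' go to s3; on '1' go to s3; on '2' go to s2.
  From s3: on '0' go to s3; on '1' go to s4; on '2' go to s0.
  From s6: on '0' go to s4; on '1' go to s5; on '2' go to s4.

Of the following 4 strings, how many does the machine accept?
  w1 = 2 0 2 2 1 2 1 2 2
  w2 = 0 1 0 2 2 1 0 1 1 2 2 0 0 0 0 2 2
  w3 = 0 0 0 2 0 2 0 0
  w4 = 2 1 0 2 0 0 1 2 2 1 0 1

w1: s4 → s2 → s0 → s6 → s4 → s3 → s0 → s1 → s1 → s1  → end s1, accepted
w2: s4 → s4 → s3 → s3 → s0 → s6 → s5 → s3 → s4 → s3 → s0 → s6 → s4 → s4 → s4 → s4 → s2 → s0  → end s0, rejected
w3: s4 → s4 → s4 → s4 → s2 → s0 → s6 → s4 → s4  → end s4, accepted
w4: s4 → s2 → s1 → s4 → s2 → s0 → s4 → s3 → s0 → s6 → s5 → s3 → s4  → end s4, accepted

3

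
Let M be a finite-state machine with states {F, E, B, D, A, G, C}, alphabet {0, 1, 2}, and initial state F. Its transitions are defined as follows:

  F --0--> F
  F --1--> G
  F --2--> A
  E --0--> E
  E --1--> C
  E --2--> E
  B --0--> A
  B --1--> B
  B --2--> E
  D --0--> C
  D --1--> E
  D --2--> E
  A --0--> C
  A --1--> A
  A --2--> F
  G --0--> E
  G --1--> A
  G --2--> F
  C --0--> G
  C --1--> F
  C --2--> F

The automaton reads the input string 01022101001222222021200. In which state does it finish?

start at F
read '0': F → F
read '1': F → G
read '0': G → E
read '2': E → E
read '2': E → E
read '1': E → C
read '0': C → G
read '1': G → A
read '0': A → C
read '0': C → G
read '1': G → A
read '2': A → F
read '2': F → A
read '2': A → F
read '2': F → A
read '2': A → F
read '2': F → A
read '0': A → C
read '2': C → F
read '1': F → G
read '2': G → F
read '0': F → F
read '0': F → F

F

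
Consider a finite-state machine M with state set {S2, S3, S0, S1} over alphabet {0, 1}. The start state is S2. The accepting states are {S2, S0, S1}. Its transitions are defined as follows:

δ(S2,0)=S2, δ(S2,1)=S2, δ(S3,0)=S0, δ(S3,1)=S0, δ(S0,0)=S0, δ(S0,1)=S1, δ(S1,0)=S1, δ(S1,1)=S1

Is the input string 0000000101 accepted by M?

Yes

S2 → S2 → S2 → S2 → S2 → S2 → S2 → S2 → S2 → S2 → S2
End state S2 is accepting.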